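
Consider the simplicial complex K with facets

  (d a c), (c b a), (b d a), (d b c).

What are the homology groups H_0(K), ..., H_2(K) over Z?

We work with the vertex ordering a < b < c < d. The simplices of K, each written with vertices in increasing order, are:

  0-simplices (4): a, b, c, d
  1-simplices (6): ab, ac, ad, bc, bd, cd
  2-simplices (4): abc, abd, acd, bcd

so the chain groups are C_0 ≅ Z^4, C_1 ≅ Z^6, C_2 ≅ Z^4.

Boundary ∂_1: C_1 → C_0 maps an edge to its endpoints' difference, ∂[p,q] = q − p.
As a 4×6 matrix over Z this has rank 3, with invariant factors (1,1,1).

Boundary ∂_2: C_2 → C_1 sends each 2-simplex [p,q,r] to [q,r] − [p,r] + [p,q]. For instance
  ∂abd = bd − ad + ab,
  ∂acd = cd − ad + ac.
The 6×4 boundary matrix has rank 3 and Smith normal form diag(1,1,1).

Computing H_k = (kernel of ∂_k) / (image of ∂_{k+1}):

  H_0: rank C_0 − rank ∂_1 = 4 − 3 = 1, and the invariant factors of ∂_1 are all 1, so H_0 = Z.
  H_1: rank ker ∂_1 − rank ∂_2 = (6 − 3) − 3 = 0, and the invariant factors of ∂_2 are all 1, so H_1 = 0.
  H_2: rank ker ∂_2 − rank ∂_3 = (4 − 3) − 0 = 1, and there is no ∂_3, so H_2 = Z.

As a check, the Euler characteristic is 4 − 6 + 4 = 2, which agrees with 1 − 0 + 1 = 2.
(K is a triangulation of the 2-sphere S^2.)

H_0 ≅ Z,  H_1 = 0,  H_2 ≅ Z.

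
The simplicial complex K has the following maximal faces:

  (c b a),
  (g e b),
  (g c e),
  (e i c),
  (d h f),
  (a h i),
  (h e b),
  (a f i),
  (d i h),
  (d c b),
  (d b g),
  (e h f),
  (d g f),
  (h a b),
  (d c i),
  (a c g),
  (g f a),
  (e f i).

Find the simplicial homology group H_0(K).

H_0 ≅ Z.

Take the total order a < b < c < d < e < f < g < h < i on the vertex set. Then K (dimension 2) consists of the simplices:

  0-simplices (9): a, b, c, d, e, f, g, h, i
  1-simplices (27): ab, ac, af, ag, ah, ai, bc, bd, be, bg, bh, cd, ce, cg, ci, df, dg, dh, di, ef, eg, eh, ei, fg, fh, fi, hi
  2-simplices (18): abc, abh, acg, afg, afi, ahi, bcd, bdg, beg, beh, cdi, ceg, cei, dfg, dfh, dhi, efh, efi

so the chain groups are C_0 ≅ Z^9, C_1 ≅ Z^27, C_2 ≅ Z^18.

Boundary ∂_1: C_1 → C_0 maps an edge to its endpoints' difference, ∂[p,q] = q − p. For instance
  ∂cg = g − c.
As a 9×27 matrix over Z this has rank 8, with invariant factors (1,1,1,1,1,1,1,1).

The boundary map ∂_2: C_2 → C_1 acts by ∂[p,q,r] = [q,r] − [p,r] + [p,q]. For instance
  ∂bcd = cd − bd + bc,
  ∂beg = eg − bg + be.
This gives a 27×18 integer matrix of rank 18; reducing to Smith normal form yields diagonal entries (1,1,1,1,1,1,1,1,1,1,1,1,1,1,1,1,1,2).

From H_k ≅ ker(∂_k) / im(∂_{k+1}) we obtain:

  H_0: rank C_0 − rank ∂_1 = 9 − 8 = 1, and the invariant factors of ∂_1 are all 1, so H_0 ≅ Z.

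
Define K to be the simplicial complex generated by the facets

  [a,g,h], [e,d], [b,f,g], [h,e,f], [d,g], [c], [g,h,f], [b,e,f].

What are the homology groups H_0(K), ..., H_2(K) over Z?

H_0 ≅ Z^2,  H_1 ≅ Z,  H_2 = 0.

K has 8 vertices, 12 edges, 5 triangles.
rank ∂_0 = 0, rank ∂_1 = 6 ⇒ b_0 = 8 − 0 − 6 = 2; all invariant factors of ∂_1 are 1 so no torsion. So H_0 = Z^2.
rank ∂_1 = 6, rank ∂_2 = 5 ⇒ b_1 = 12 − 6 − 5 = 1; all invariant factors of ∂_2 are 1 so no torsion. So H_1 = Z.
rank ∂_2 = 5, rank ∂_3 = 0 ⇒ b_2 = 5 − 5 − 0 = 0. So H_2 = 0.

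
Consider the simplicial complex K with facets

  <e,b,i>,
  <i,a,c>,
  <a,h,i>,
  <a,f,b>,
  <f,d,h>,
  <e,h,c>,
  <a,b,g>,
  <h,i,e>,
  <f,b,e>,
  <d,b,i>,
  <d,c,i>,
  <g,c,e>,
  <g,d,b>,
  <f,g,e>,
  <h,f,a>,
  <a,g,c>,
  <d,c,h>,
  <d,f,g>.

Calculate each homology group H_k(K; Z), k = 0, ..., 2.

H_0 = Z,  H_1 = Z ⊕ Z_2,  H_2 = 0.

Order the vertices as a < b < c < d < e < f < g < h < i. Listing each simplex with vertices in this order, K has dimension 2 with simplices:

  0-simplices (9): a, b, c, d, e, f, g, h, i
  1-simplices (27): ab, ac, af, ag, ah, ai, bd, be, bf, bg, bi, cd, ce, cg, ch, ci, df, dg, dh, di, ef, eg, eh, ei, fg, fh, hi
  2-simplices (18): abf, abg, acg, aci, afh, ahi, bdg, bdi, bef, bei, cdh, cdi, ceg, ceh, dfg, dfh, efg, ehi

Hence C_0 ≅ Z^9, C_1 ≅ Z^27, C_2 ≅ Z^18.

The boundary map ∂_1: C_1 → C_0 sends each edge [p,q] (with p < q) to q − p.
This gives a 9×27 integer matrix of rank 8; reducing to Smith normal form yields diagonal entries (1,1,1,1,1,1,1,1).

∂_2: C_2 → C_1 sends each 2-simplex [p,q,r] to [q,r] − [p,r] + [p,q]. For instance
  ∂bdi = di − bi + bd,
  ∂bef = ef − bf + be.
As a 27×18 matrix over Z this has rank 18, with invariant factors (1,1,1,1,1,1,1,1,1,1,1,1,1,1,1,1,1,2).

From H_k ≅ ker(∂_k) / im(∂_{k+1}) we obtain:

  H_0: rank C_0 − rank ∂_1 = 9 − 8 = 1, and the invariant factors of ∂_1 are all 1, so H_0 = Z.
  H_1: rank ker ∂_1 − rank ∂_2 = (27 − 8) − 18 = 1, and ∂_2 has invariant factor 2 > 1, so H_1 = Z ⊕ Z_2.
  H_2: rank ker ∂_2 − rank ∂_3 = (18 − 18) − 0 = 0, and there is no ∂_3, so H_2 = 0.

As a check, the Euler characteristic is 9 − 27 + 18 = 0, which agrees with 1 − 1 + 0 = 0.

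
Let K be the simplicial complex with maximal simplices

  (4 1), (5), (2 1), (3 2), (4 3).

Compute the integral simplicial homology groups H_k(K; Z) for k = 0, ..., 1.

Take the total order 1 < 2 < 3 < 4 < 5 on the vertex set. Then K (dimension 1) consists of the simplices:

  0-simplices (5): [1], [2], [3], [4], [5]
  1-simplices (4): [1,2], [1,4], [2,3], [3,4]

Hence C_0 ≅ Z^5, C_1 ≅ Z^4.

∂_1: C_1 → C_0 sends each edge [p,q] (with p < q) to q − p. For instance
  ∂[3,4] = [4] − [3].
As a 5×4 matrix over Z this has rank 3, with invariant factors (1,1,1).

Computing H_k = (kernel of ∂_k) / (image of ∂_{k+1}):

  H_0: rank C_0 − rank ∂_1 = 5 − 3 = 2, and the invariant factors of ∂_1 are all 1, so H_0 ≅ Z^2.
  H_1: rank ker ∂_1 − rank ∂_2 = (4 − 3) − 0 = 1, and there is no ∂_2, so H_1 ≅ Z.

As a check, the Euler characteristic is 5 − 4 = 1, which agrees with 2 − 1 = 1.

H_0 = Z^2,  H_1 = Z.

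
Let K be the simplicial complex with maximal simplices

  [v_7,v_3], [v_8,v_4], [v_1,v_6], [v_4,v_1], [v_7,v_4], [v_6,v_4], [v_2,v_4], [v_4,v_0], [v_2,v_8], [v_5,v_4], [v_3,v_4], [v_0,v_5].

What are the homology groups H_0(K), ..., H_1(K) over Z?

H_0 ≅ Z,  H_1 ≅ Z^4.

Fix the vertex order v_0 < v_1 < v_2 < v_3 < v_4 < v_5 < v_6 < v_7 < v_8 and write every simplex with vertices in increasing order. Then dim K = 1 and the simplices of K are:

  0-simplices (9): [v_0], [v_1], [v_2], [v_3], [v_4], [v_5], [v_6], [v_7], [v_8]
  1-simplices (12): [v_0,v_4], [v_0,v_5], [v_1,v_4], [v_1,v_6], [v_2,v_4], [v_2,v_8], [v_3,v_4], [v_3,v_7], [v_4,v_5], [v_4,v_6], [v_4,v_7], [v_4,v_8]

giving chain groups C_0 ≅ Z^9, C_1 ≅ Z^12.

∂_1: C_1 → C_0 sends each edge [p,q] (with p < q) to q − p. For instance
  ∂[v_3,v_7] = [v_7] − [v_3].
The resulting 9×12 matrix has rank 8, and its Smith normal form has invariant factors (1,1,1,1,1,1,1,1).

From H_k ≅ ker(∂_k) / im(∂_{k+1}) we obtain:

  H_0: rank C_0 − rank ∂_1 = 9 − 8 = 1, and the invariant factors of ∂_1 are all 1, so H_0 ≅ Z.
  H_1: rank ker ∂_1 − rank ∂_2 = (12 − 8) − 0 = 4, and there is no ∂_2, so H_1 ≅ Z^4.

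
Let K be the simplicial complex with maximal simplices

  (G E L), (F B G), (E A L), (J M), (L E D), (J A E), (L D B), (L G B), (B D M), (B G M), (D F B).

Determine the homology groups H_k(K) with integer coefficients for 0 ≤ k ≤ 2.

H_0 ≅ Z,  H_1 ≅ Z,  H_2 = 0.

Fix the vertex order A < B < D < E < F < G < J < L < M and write every simplex with vertices in increasing order. Then dim K = 2 and the simplices of K are:

  0-simplices (9): A, B, D, E, F, G, J, L, M
  1-simplices (19): AE, AJ, AL, BD, BF, BG, BL, BM, DE, DF, DL, DM, EG, EJ, EL, FG, GL, GM, JM
  2-simplices (10): AEJ, AEL, BDF, BDL, BDM, BFG, BGL, BGM, DEL, EGL

Hence C_0 ≅ Z^9, C_1 ≅ Z^19, C_2 ≅ Z^10.

Boundary ∂_1: C_1 → C_0 sends each edge [p,q] (with p < q) to q − p.
As a 9×19 matrix over Z this has rank 8, with invariant factors (1,1,1,1,1,1,1,1).

∂_2: C_2 → C_1 sends each 2-simplex [p,q,r] to [q,r] − [p,r] + [p,q]. For instance
  ∂BGM = GM − BM + BG,
  ∂BDM = DM − BM + BD.
The 19×10 boundary matrix has rank 10 and Smith normal form diag(1,1,1,1,1,1,1,1,1,1).

From H_k ≅ ker(∂_k) / im(∂_{k+1}) we obtain:

  H_0: rank C_0 − rank ∂_1 = 9 − 8 = 1, and the invariant factors of ∂_1 are all 1, so H_0 = Z.
  H_1: rank ker ∂_1 − rank ∂_2 = (19 − 8) − 10 = 1, and the invariant factors of ∂_2 are all 1, so H_1 = Z.
  H_2: rank ker ∂_2 − rank ∂_3 = (10 − 10) − 0 = 0, and there is no ∂_3, so H_2 = 0.

As a check, the Euler characteristic is 9 − 19 + 10 = 0, which agrees with 1 − 1 + 0 = 0.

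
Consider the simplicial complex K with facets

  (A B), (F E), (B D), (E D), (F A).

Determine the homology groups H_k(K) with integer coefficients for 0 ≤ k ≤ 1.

Fix the vertex order A < B < D < E < F and write every simplex with vertices in increasing order. Then dim K = 1 and the simplices of K are:

  0-simplices (5): A, B, D, E, F
  1-simplices (5): AB, AF, BD, DE, EF

Hence C_0 ≅ Z^5, C_1 ≅ Z^5.

∂_1: C_1 → C_0 is given by ∂[p,q] = [q] − [p]. For instance
  ∂AB = B − A.
The resulting 5×5 matrix has rank 4, and its Smith normal form has invariant factors (1,1,1,1).

Reading off H_k = ker ∂_k / im ∂_{k+1}:

  H_0: rank C_0 − rank ∂_1 = 5 − 4 = 1, and the invariant factors of ∂_1 are all 1, so H_0 = Z.
  H_1: rank ker ∂_1 − rank ∂_2 = (5 − 4) − 0 = 1, and there is no ∂_2, so H_1 = Z.

H_0 ≅ Z,  H_1 ≅ Z.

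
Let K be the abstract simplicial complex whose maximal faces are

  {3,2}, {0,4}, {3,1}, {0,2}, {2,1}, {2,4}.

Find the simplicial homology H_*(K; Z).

H_0 = Z,  H_1 = Z^2.

K has 5 vertices, 6 edges.
rank ∂_0 = 0, rank ∂_1 = 4 ⇒ b_0 = 5 − 0 − 4 = 1; all invariant factors of ∂_1 are 1 so no torsion. So H_0 ≅ Z.
rank ∂_1 = 4, rank ∂_2 = 0 ⇒ b_1 = 6 − 4 − 0 = 2. So H_1 ≅ Z^2.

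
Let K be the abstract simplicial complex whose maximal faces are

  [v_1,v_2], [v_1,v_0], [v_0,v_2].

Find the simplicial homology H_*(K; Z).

H_0 ≅ Z,  H_1 ≅ Z.

We work with the vertex ordering v_0 < v_1 < v_2. The simplices of K, each written with vertices in increasing order, are:

  0-simplices (3): [v_0], [v_1], [v_2]
  1-simplices (3): [v_0,v_1], [v_0,v_2], [v_1,v_2]

so the chain groups are C_0 ≅ Z^3, C_1 ≅ Z^3.

Boundary ∂_1: C_1 → C_0 sends each edge [p,q] (with p < q) to q − p.
The 3×3 boundary matrix has rank 2 and Smith normal form diag(1,1).

Computing H_k = (kernel of ∂_k) / (image of ∂_{k+1}):

  H_0: rank C_0 − rank ∂_1 = 3 − 2 = 1, and the invariant factors of ∂_1 are all 1, so H_0 = Z.
  H_1: rank ker ∂_1 − rank ∂_2 = (3 − 2) − 0 = 1, and there is no ∂_2, so H_1 = Z.

As a check, the Euler characteristic is 3 − 3 = 0, which agrees with 1 − 1 = 0.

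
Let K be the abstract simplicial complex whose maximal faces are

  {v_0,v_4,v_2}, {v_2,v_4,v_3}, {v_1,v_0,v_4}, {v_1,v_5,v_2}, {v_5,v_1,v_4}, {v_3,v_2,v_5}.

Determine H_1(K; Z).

H_1 ≅ Z.

We work with the vertex ordering v_0 < v_1 < v_2 < v_3 < v_4 < v_5. The simplices of K, each written with vertices in increasing order, are:

  0-simplices (6): [v_0], [v_1], [v_2], [v_3], [v_4], [v_5]
  1-simplices (12): [v_0,v_1], [v_0,v_2], [v_0,v_4], [v_1,v_2], [v_1,v_4], [v_1,v_5], [v_2,v_3], [v_2,v_4], [v_2,v_5], [v_3,v_4], [v_3,v_5], [v_4,v_5]
  2-simplices (6): [v_0,v_1,v_4], [v_0,v_2,v_4], [v_1,v_2,v_5], [v_1,v_4,v_5], [v_2,v_3,v_4], [v_2,v_3,v_5]

Hence C_0 ≅ Z^6, C_1 ≅ Z^12, C_2 ≅ Z^6.

∂_1: C_1 → C_0 maps an edge to its endpoints' difference, ∂[p,q] = q − p.
As a 6×12 matrix over Z this has rank 5, with invariant factors (1,1,1,1,1).

Boundary ∂_2: C_2 → C_1 acts by ∂[p,q,r] = [q,r] − [p,r] + [p,q]. For instance
  ∂[v_0,v_1,v_4] = [v_1,v_4] − [v_0,v_4] + [v_0,v_1],
  ∂[v_2,v_3,v_4] = [v_3,v_4] − [v_2,v_4] + [v_2,v_3].
The resulting 12×6 matrix has rank 6, and its Smith normal form has invariant factors (1,1,1,1,1,1).

Reading off H_k = ker ∂_k / im ∂_{k+1}:

  H_1: rank ker ∂_1 − rank ∂_2 = (12 − 5) − 6 = 1, and the invariant factors of ∂_2 are all 1, so H_1 = Z.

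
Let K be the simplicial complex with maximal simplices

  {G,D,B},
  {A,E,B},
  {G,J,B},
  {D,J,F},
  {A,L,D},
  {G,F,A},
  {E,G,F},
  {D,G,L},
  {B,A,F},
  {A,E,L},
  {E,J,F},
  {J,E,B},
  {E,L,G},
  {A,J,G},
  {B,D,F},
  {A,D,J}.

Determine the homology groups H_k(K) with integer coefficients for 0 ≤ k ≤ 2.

H_0 = Z,  H_1 = Z^2,  H_2 = Z.

Fix the vertex order A < B < D < E < F < G < J < L and write every simplex with vertices in increasing order. Then dim K = 2 and the simplices of K are:

  0-simplices (8): A, B, D, E, F, G, J, L
  1-simplices (24): AB, AD, AE, AF, AG, AJ, AL, BD, BE, BF, BG, BJ, DF, DG, DJ, DL, EF, EG, EJ, EL, FG, FJ, GJ, GL
  2-simplices (16): ABE, ABF, ADJ, ADL, AEL, AFG, AGJ, BDF, BDG, BEJ, BGJ, DFJ, DGL, EFG, EFJ, EGL

giving chain groups C_0 ≅ Z^8, C_1 ≅ Z^24, C_2 ≅ Z^16.

The boundary map ∂_1: C_1 → C_0 maps an edge to its endpoints' difference, ∂[p,q] = q − p.
This gives a 8×24 integer matrix of rank 7; reducing to Smith normal form yields diagonal entries (1,1,1,1,1,1,1).

Boundary ∂_2: C_2 → C_1 acts by ∂[p,q,r] = [q,r] − [p,r] + [p,q]. For instance
  ∂DGL = GL − DL + DG,
  ∂BGJ = GJ − BJ + BG.
This gives a 24×16 integer matrix of rank 15; reducing to Smith normal form yields diagonal entries (1,1,1,1,1,1,1,1,1,1,1,1,1,1,1).

Reading off H_k = ker ∂_k / im ∂_{k+1}:

  H_0: rank C_0 − rank ∂_1 = 8 − 7 = 1, and the invariant factors of ∂_1 are all 1, so H_0 = Z.
  H_1: rank ker ∂_1 − rank ∂_2 = (24 − 7) − 15 = 2, and the invariant factors of ∂_2 are all 1, so H_1 = Z^2.
  H_2: rank ker ∂_2 − rank ∂_3 = (16 − 15) − 0 = 1, and there is no ∂_3, so H_2 = Z.

As a check, the Euler characteristic is 8 − 24 + 16 = 0, which agrees with 1 − 2 + 1 = 0.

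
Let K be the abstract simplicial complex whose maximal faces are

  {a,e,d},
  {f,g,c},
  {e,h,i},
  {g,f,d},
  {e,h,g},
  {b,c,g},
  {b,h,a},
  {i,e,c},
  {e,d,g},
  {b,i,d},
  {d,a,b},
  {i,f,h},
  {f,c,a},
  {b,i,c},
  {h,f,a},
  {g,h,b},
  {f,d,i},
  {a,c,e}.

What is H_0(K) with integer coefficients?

Order the vertices as a < b < c < d < e < f < g < h < i. Listing each simplex with vertices in this order, K has dimension 2 with simplices:

  0-simplices (9): a, b, c, d, e, f, g, h, i
  1-simplices (27): ab, ac, ad, ae, af, ah, bc, bd, bg, bh, bi, ce, cf, cg, ci, de, df, dg, di, eg, eh, ei, fg, fh, fi, gh, hi
  2-simplices (18): abd, abh, ace, acf, ade, afh, bcg, bci, bdi, bgh, cei, cfg, deg, dfg, dfi, egh, ehi, fhi

so the chain groups are C_0 ≅ Z^9, C_1 ≅ Z^27, C_2 ≅ Z^18.

Boundary ∂_1: C_1 → C_0 sends each edge [p,q] (with p < q) to q − p.
This gives a 9×27 integer matrix of rank 8; reducing to Smith normal form yields diagonal entries (1,1,1,1,1,1,1,1).

The boundary map ∂_2: C_2 → C_1 maps a triangle to the signed sum of its edges. For instance
  ∂acf = cf − af + ac,
  ∂cei = ei − ci + ce.
The resulting 27×18 matrix has rank 17, and its Smith normal form has invariant factors (1,1,1,1,1,1,1,1,1,1,1,1,1,1,1,1,1).

Reading off H_k = ker ∂_k / im ∂_{k+1}:

  H_0: rank C_0 − rank ∂_1 = 9 − 8 = 1, and the invariant factors of ∂_1 are all 1, so H_0 ≅ Z.

(K is a triangulation of the torus T^2.)

H_0 ≅ Z.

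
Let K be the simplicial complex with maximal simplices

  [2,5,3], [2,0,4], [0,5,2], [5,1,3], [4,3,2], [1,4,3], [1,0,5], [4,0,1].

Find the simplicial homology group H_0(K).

H_0 = Z.

Fix the vertex order 0 < 1 < 2 < 3 < 4 < 5 and write every simplex with vertices in increasing order. Then dim K = 2 and the simplices of K are:

  0-simplices (6): [0], [1], [2], [3], [4], [5]
  1-simplices (12): [0,1], [0,2], [0,4], [0,5], [1,3], [1,4], [1,5], [2,3], [2,4], [2,5], [3,4], [3,5]
  2-simplices (8): [0,1,4], [0,1,5], [0,2,4], [0,2,5], [1,3,4], [1,3,5], [2,3,4], [2,3,5]

giving chain groups C_0 ≅ Z^6, C_1 ≅ Z^12, C_2 ≅ Z^8.

∂_1: C_1 → C_0 maps an edge to its endpoints' difference, ∂[p,q] = q − p. For instance
  ∂[0,5] = [5] − [0].
The resulting 6×12 matrix has rank 5, and its Smith normal form has invariant factors (1,1,1,1,1).

The boundary map ∂_2: C_2 → C_1 acts by ∂[p,q,r] = [q,r] − [p,r] + [p,q]. For instance
  ∂[1,3,4] = [3,4] − [1,4] + [1,3],
  ∂[0,1,4] = [1,4] − [0,4] + [0,1].
As a 12×8 matrix over Z this has rank 7, with invariant factors (1,1,1,1,1,1,1).

From H_k ≅ ker(∂_k) / im(∂_{k+1}) we obtain:

  H_0: rank C_0 − rank ∂_1 = 6 − 5 = 1, and the invariant factors of ∂_1 are all 1, so H_0 ≅ Z.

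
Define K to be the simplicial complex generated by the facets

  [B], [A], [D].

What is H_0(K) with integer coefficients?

H_0 ≅ Z^3.

K has 3 vertices.
rank ∂_0 = 0, rank ∂_1 = 0 ⇒ b_0 = 3 − 0 − 0 = 3. So H_0 ≅ Z^3.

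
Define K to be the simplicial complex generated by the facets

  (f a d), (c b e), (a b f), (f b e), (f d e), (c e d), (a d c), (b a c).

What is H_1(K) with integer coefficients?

H_1 = 0.

Take the total order a < b < c < d < e < f on the vertex set. Then K (dimension 2) consists of the simplices:

  0-simplices (6): a, b, c, d, e, f
  1-simplices (12): ab, ac, ad, af, bc, be, bf, cd, ce, de, df, ef
  2-simplices (8): abc, abf, acd, adf, bce, bef, cde, def

Hence C_0 ≅ Z^6, C_1 ≅ Z^12, C_2 ≅ Z^8.

The boundary map ∂_1: C_1 → C_0 maps an edge to its endpoints' difference, ∂[p,q] = q − p.
This gives a 6×12 integer matrix of rank 5; reducing to Smith normal form yields diagonal entries (1,1,1,1,1).

∂_2: C_2 → C_1 sends each 2-simplex [p,q,r] to [q,r] − [p,r] + [p,q]. For instance
  ∂abf = bf − af + ab,
  ∂bef = ef − bf + be.
As a 12×8 matrix over Z this has rank 7, with invariant factors (1,1,1,1,1,1,1).

Now H_k = ker ∂_k / im ∂_{k+1}, so:

  H_1: rank ker ∂_1 − rank ∂_2 = (12 − 5) − 7 = 0, and the invariant factors of ∂_2 are all 1, so H_1 = 0.

(K is a triangulation of the 2-sphere S^2.)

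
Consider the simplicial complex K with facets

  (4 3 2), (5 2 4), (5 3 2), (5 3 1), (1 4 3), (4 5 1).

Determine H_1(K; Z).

Take the total order 1 < 2 < 3 < 4 < 5 on the vertex set. Then K (dimension 2) consists of the simplices:

  0-simplices (5): [1], [2], [3], [4], [5]
  1-simplices (9): [1,3], [1,4], [1,5], [2,3], [2,4], [2,5], [3,4], [3,5], [4,5]
  2-simplices (6): [1,3,4], [1,3,5], [1,4,5], [2,3,4], [2,3,5], [2,4,5]

so the chain groups are C_0 ≅ Z^5, C_1 ≅ Z^9, C_2 ≅ Z^6.

∂_1: C_1 → C_0 is given by ∂[p,q] = [q] − [p].
The 5×9 boundary matrix has rank 4 and Smith normal form diag(1,1,1,1).

The boundary map ∂_2: C_2 → C_1 maps a triangle to the signed sum of its edges. For instance
  ∂[1,4,5] = [4,5] − [1,5] + [1,4],
  ∂[1,3,4] = [3,4] − [1,4] + [1,3].
This gives a 9×6 integer matrix of rank 5; reducing to Smith normal form yields diagonal entries (1,1,1,1,1).

From H_k ≅ ker(∂_k) / im(∂_{k+1}) we obtain:

  H_1: rank ker ∂_1 − rank ∂_2 = (9 − 4) − 5 = 0, and the invariant factors of ∂_2 are all 1, so H_1 ≅ 0.

H_1 ≅ 0.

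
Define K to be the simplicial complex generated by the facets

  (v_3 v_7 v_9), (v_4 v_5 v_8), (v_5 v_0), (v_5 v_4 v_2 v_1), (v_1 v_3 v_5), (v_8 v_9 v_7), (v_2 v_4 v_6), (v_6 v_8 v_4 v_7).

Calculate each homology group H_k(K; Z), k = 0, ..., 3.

H_0 ≅ Z,  H_1 ≅ Z,  H_2 = 0,  H_3 = 0.

We work with the vertex ordering v_0 < v_1 < v_2 < v_3 < v_4 < v_5 < v_6 < v_7 < v_8 < v_9. The simplices of K, each written with vertices in increasing order, are:

  0-simplices (10): [v_0], [v_1], [v_2], [v_3], [v_4], [v_5], [v_6], [v_7], [v_8], [v_9]
  1-simplices (21): (21 of them)
  2-simplices (13): (13 of them)
  3-simplices (2): [v_1,v_2,v_4,v_5], [v_4,v_6,v_7,v_8]

giving chain groups C_0 ≅ Z^10, C_1 ≅ Z^21, C_2 ≅ Z^13, C_3 ≅ Z^2.

∂_1: C_1 → C_0 is given by ∂[p,q] = [q] − [p]. For instance
  ∂[v_4,v_7] = [v_7] − [v_4].
This gives a 10×21 integer matrix of rank 9; reducing to Smith normal form yields diagonal entries (1,1,1,1,1,1,1,1,1).

∂_2: C_2 → C_1 sends each 2-simplex [p,q,r] to [q,r] − [p,r] + [p,q]. For instance
  ∂[v_1,v_3,v_5] = [v_3,v_5] − [v_1,v_5] + [v_1,v_3],
  ∂[v_7,v_8,v_9] = [v_8,v_9] − [v_7,v_9] + [v_7,v_8].
The 21×13 boundary matrix has rank 11 and Smith normal form diag(1,1,1,1,1,1,1,1,1,1,1).

The boundary map ∂_3: C_3 → C_2 sends each 3-simplex σ to the alternating sum Σ_i (−1)^i (σ with its i-th vertex removed). For instance
  ∂[v_1,v_2,v_4,v_5] = [v_2,v_4,v_5] − [v_1,v_4,v_5] + [v_1,v_2,v_5] − [v_1,v_2,v_4],
  ∂[v_4,v_6,v_7,v_8] = [v_6,v_7,v_8] − [v_4,v_7,v_8] + [v_4,v_6,v_8] − [v_4,v_6,v_7].
The 13×2 boundary matrix has rank 2 and Smith normal form diag(1,1).

From H_k ≅ ker(∂_k) / im(∂_{k+1}) we obtain:

  H_0: rank C_0 − rank ∂_1 = 10 − 9 = 1, and the invariant factors of ∂_1 are all 1, so H_0 = Z.
  H_1: rank ker ∂_1 − rank ∂_2 = (21 − 9) − 11 = 1, and the invariant factors of ∂_2 are all 1, so H_1 = Z.
  H_2: rank ker ∂_2 − rank ∂_3 = (13 − 11) − 2 = 0, and the invariant factors of ∂_3 are all 1, so H_2 = 0.
  H_3: rank ker ∂_3 − rank ∂_4 = (2 − 2) − 0 = 0, and there is no ∂_4, so H_3 = 0.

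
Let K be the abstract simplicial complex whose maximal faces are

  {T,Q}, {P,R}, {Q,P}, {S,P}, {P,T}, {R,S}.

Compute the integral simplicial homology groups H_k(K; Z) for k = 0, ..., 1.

Fix the vertex order P < Q < R < S < T and write every simplex with vertices in increasing order. Then dim K = 1 and the simplices of K are:

  0-simplices (5): P, Q, R, S, T
  1-simplices (6): PQ, PR, PS, PT, QT, RS

Hence C_0 ≅ Z^5, C_1 ≅ Z^6.

The boundary map ∂_1: C_1 → C_0 maps an edge to its endpoints' difference, ∂[p,q] = q − p. For instance
  ∂PR = R − P.
As a 5×6 matrix over Z this has rank 4, with invariant factors (1,1,1,1).

Now H_k = ker ∂_k / im ∂_{k+1}, so:

  H_0: rank C_0 − rank ∂_1 = 5 − 4 = 1, and the invariant factors of ∂_1 are all 1, so H_0 ≅ Z.
  H_1: rank ker ∂_1 − rank ∂_2 = (6 − 4) − 0 = 2, and there is no ∂_2, so H_1 ≅ Z^2.

(K is a triangulation of a wedge of 2 circles.)

H_0 = Z,  H_1 = Z^2.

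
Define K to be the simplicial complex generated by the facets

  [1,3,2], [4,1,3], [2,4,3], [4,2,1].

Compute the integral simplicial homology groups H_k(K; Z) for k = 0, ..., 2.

Order the vertices as 1 < 2 < 3 < 4. Listing each simplex with vertices in this order, K has dimension 2 with simplices:

  0-simplices (4): [1], [2], [3], [4]
  1-simplices (6): [1,2], [1,3], [1,4], [2,3], [2,4], [3,4]
  2-simplices (4): [1,2,3], [1,2,4], [1,3,4], [2,3,4]

so the chain groups are C_0 ≅ Z^4, C_1 ≅ Z^6, C_2 ≅ Z^4.

Boundary ∂_1: C_1 → C_0 maps an edge to its endpoints' difference, ∂[p,q] = q − p. For instance
  ∂[1,3] = [3] − [1].
This gives a 4×6 integer matrix of rank 3; reducing to Smith normal form yields diagonal entries (1,1,1).

Boundary ∂_2: C_2 → C_1 acts by ∂[p,q,r] = [q,r] − [p,r] + [p,q]. For instance
  ∂[1,3,4] = [3,4] − [1,4] + [1,3],
  ∂[1,2,4] = [2,4] − [1,4] + [1,2].
As a 6×4 matrix over Z this has rank 3, with invariant factors (1,1,1).

Computing H_k = (kernel of ∂_k) / (image of ∂_{k+1}):

  H_0: rank C_0 − rank ∂_1 = 4 − 3 = 1, and the invariant factors of ∂_1 are all 1, so H_0 = Z.
  H_1: rank ker ∂_1 − rank ∂_2 = (6 − 3) − 3 = 0, and the invariant factors of ∂_2 are all 1, so H_1 = 0.
  H_2: rank ker ∂_2 − rank ∂_3 = (4 − 3) − 0 = 1, and there is no ∂_3, so H_2 = Z.

(K is a triangulation of the 2-sphere S^2.)

H_0 ≅ Z,  H_1 = 0,  H_2 ≅ Z.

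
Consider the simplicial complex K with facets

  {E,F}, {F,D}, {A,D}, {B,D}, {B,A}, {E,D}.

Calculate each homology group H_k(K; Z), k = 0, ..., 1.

K has 5 vertices, 6 edges.
rank ∂_0 = 0, rank ∂_1 = 4 ⇒ b_0 = 5 − 0 − 4 = 1; all invariant factors of ∂_1 are 1 so no torsion. So H_0 ≅ Z.
rank ∂_1 = 4, rank ∂_2 = 0 ⇒ b_1 = 6 − 4 − 0 = 2. So H_1 ≅ Z^2.

H_0 = Z,  H_1 = Z^2.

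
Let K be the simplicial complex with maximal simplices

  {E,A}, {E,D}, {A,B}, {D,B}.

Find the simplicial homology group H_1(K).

K has 4 vertices, 4 edges.
rank ∂_1 = 3, rank ∂_2 = 0 ⇒ b_1 = 4 − 3 − 0 = 1. So H_1 = Z.

H_1 ≅ Z.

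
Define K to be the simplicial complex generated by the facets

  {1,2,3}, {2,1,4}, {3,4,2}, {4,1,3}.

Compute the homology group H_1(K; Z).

We work with the vertex ordering 1 < 2 < 3 < 4. The simplices of K, each written with vertices in increasing order, are:

  0-simplices (4): [1], [2], [3], [4]
  1-simplices (6): [1,2], [1,3], [1,4], [2,3], [2,4], [3,4]
  2-simplices (4): [1,2,3], [1,2,4], [1,3,4], [2,3,4]

so the chain groups are C_0 ≅ Z^4, C_1 ≅ Z^6, C_2 ≅ Z^4.

∂_1: C_1 → C_0 is given by ∂[p,q] = [q] − [p]. For instance
  ∂[1,4] = [4] − [1].
The 4×6 boundary matrix has rank 3 and Smith normal form diag(1,1,1).

∂_2: C_2 → C_1 acts by ∂[p,q,r] = [q,r] − [p,r] + [p,q]. For instance
  ∂[1,2,3] = [2,3] − [1,3] + [1,2],
  ∂[1,3,4] = [3,4] − [1,4] + [1,3].
This gives a 6×4 integer matrix of rank 3; reducing to Smith normal form yields diagonal entries (1,1,1).

From H_k ≅ ker(∂_k) / im(∂_{k+1}) we obtain:

  H_1: rank ker ∂_1 − rank ∂_2 = (6 − 3) − 3 = 0, and the invariant factors of ∂_2 are all 1, so H_1 = 0.

H_1 = 0.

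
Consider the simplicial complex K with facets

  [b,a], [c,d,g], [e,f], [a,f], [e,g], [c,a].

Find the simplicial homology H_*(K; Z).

H_0 ≅ Z,  H_1 ≅ Z,  H_2 = 0.

Fix the vertex order a < b < c < d < e < f < g and write every simplex with vertices in increasing order. Then dim K = 2 and the simplices of K are:

  0-simplices (7): a, b, c, d, e, f, g
  1-simplices (8): ab, ac, af, cd, cg, dg, ef, eg
  2-simplices (1): cdg

so the chain groups are C_0 ≅ Z^7, C_1 ≅ Z^8, C_2 ≅ Z^1.

Boundary ∂_1: C_1 → C_0 sends each edge [p,q] (with p < q) to q − p. For instance
  ∂ab = b − a.
As a 7×8 matrix over Z this has rank 6, with invariant factors (1,1,1,1,1,1).

The boundary map ∂_2: C_2 → C_1 maps a triangle to the signed sum of its edges. For instance
  ∂cdg = dg − cg + cd.
The resulting 8×1 matrix has rank 1, and its Smith normal form has invariant factors (1).

Computing H_k = (kernel of ∂_k) / (image of ∂_{k+1}):

  H_0: rank C_0 − rank ∂_1 = 7 − 6 = 1, and the invariant factors of ∂_1 are all 1, so H_0 = Z.
  H_1: rank ker ∂_1 − rank ∂_2 = (8 − 6) − 1 = 1, and the invariant factors of ∂_2 are all 1, so H_1 = Z.
  H_2: rank ker ∂_2 − rank ∂_3 = (1 − 1) − 0 = 0, and there is no ∂_3, so H_2 = 0.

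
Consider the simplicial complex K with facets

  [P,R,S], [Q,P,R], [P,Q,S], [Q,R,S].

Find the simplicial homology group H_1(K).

H_1 ≅ 0.

K has 4 vertices, 6 edges, 4 triangles.
rank ∂_1 = 3, rank ∂_2 = 3 ⇒ b_1 = 6 − 3 − 3 = 0; all invariant factors of ∂_2 are 1 so no torsion. So H_1 ≅ 0.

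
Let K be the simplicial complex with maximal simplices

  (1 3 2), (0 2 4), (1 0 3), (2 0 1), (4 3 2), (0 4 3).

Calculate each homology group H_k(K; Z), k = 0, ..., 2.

K has 5 vertices, 9 edges, 6 triangles.
rank ∂_0 = 0, rank ∂_1 = 4 ⇒ b_0 = 5 − 0 − 4 = 1; all invariant factors of ∂_1 are 1 so no torsion. So H_0 ≅ Z.
rank ∂_1 = 4, rank ∂_2 = 5 ⇒ b_1 = 9 − 4 − 5 = 0; all invariant factors of ∂_2 are 1 so no torsion. So H_1 ≅ 0.
rank ∂_2 = 5, rank ∂_3 = 0 ⇒ b_2 = 6 − 5 − 0 = 1. So H_2 ≅ Z.

H_0 = Z,  H_1 = 0,  H_2 = Z.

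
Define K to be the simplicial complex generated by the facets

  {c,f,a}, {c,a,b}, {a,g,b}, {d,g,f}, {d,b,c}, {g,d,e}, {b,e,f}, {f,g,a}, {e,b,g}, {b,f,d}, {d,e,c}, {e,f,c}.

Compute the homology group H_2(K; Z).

H_2 = 0.

Take the total order a < b < c < d < e < f < g on the vertex set. Then K (dimension 2) consists of the simplices:

  0-simplices (7): a, b, c, d, e, f, g
  1-simplices (18): ab, ac, af, ag, bc, bd, be, bf, bg, cd, ce, cf, de, df, dg, ef, eg, fg
  2-simplices (12): abc, abg, acf, afg, bcd, bdf, bef, beg, cde, cef, deg, dfg

giving chain groups C_0 ≅ Z^7, C_1 ≅ Z^18, C_2 ≅ Z^12.

Boundary ∂_1: C_1 → C_0 sends each edge [p,q] (with p < q) to q − p.
This gives a 7×18 integer matrix of rank 6; reducing to Smith normal form yields diagonal entries (1,1,1,1,1,1).

Boundary ∂_2: C_2 → C_1 sends each 2-simplex [p,q,r] to [q,r] − [p,r] + [p,q]. For instance
  ∂abc = bc − ac + ab,
  ∂afg = fg − ag + af.
This gives a 18×12 integer matrix of rank 12; reducing to Smith normal form yields diagonal entries (1,1,1,1,1,1,1,1,1,1,1,2).

Reading off H_k = ker ∂_k / im ∂_{k+1}:

  H_2: rank ker ∂_2 − rank ∂_3 = (12 − 12) − 0 = 0, and there is no ∂_3, so H_2 = 0.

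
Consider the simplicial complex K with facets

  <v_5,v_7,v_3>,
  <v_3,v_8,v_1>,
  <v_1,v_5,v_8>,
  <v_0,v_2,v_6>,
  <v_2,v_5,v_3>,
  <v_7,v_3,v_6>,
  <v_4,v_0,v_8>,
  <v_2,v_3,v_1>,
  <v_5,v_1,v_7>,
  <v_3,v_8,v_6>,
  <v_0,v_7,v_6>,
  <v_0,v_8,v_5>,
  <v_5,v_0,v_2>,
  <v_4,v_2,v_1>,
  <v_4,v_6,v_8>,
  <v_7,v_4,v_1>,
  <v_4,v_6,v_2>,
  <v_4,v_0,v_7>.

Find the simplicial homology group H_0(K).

H_0 ≅ Z.

Fix the vertex order v_0 < v_1 < v_2 < v_3 < v_4 < v_5 < v_6 < v_7 < v_8 and write every simplex with vertices in increasing order. Then dim K = 2 and the simplices of K are:

  0-simplices (9): [v_0], [v_1], [v_2], [v_3], [v_4], [v_5], [v_6], [v_7], [v_8]
  1-simplices (27): (27 of them)
  2-simplices (18): (18 of them)

Hence C_0 ≅ Z^9, C_1 ≅ Z^27, C_2 ≅ Z^18.

Boundary ∂_1: C_1 → C_0 is given by ∂[p,q] = [q] − [p]. For instance
  ∂[v_6,v_8] = [v_8] − [v_6].
The resulting 9×27 matrix has rank 8, and its Smith normal form has invariant factors (1,1,1,1,1,1,1,1).

The boundary map ∂_2: C_2 → C_1 sends each 2-simplex [p,q,r] to [q,r] − [p,r] + [p,q]. For instance
  ∂[v_0,v_5,v_8] = [v_5,v_8] − [v_0,v_8] + [v_0,v_5],
  ∂[v_1,v_5,v_7] = [v_5,v_7] − [v_1,v_7] + [v_1,v_5].
As a 27×18 matrix over Z this has rank 18, with invariant factors (1,1,1,1,1,1,1,1,1,1,1,1,1,1,1,1,1,2).

From H_k ≅ ker(∂_k) / im(∂_{k+1}) we obtain:

  H_0: rank C_0 − rank ∂_1 = 9 − 8 = 1, and the invariant factors of ∂_1 are all 1, so H_0 = Z.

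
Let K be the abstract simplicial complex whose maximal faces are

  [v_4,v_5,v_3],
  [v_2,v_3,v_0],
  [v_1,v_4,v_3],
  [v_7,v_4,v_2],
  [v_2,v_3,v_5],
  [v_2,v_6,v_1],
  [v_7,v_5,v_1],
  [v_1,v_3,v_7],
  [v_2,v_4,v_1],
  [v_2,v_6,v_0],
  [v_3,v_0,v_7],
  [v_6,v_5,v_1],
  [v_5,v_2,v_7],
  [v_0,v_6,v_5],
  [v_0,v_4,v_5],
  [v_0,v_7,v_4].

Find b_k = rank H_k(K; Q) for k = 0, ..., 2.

Fix the vertex order v_0 < v_1 < v_2 < v_3 < v_4 < v_5 < v_6 < v_7 and write every simplex with vertices in increasing order. Then dim K = 2 and the simplices of K are:

  0-simplices (8): [v_0], [v_1], [v_2], [v_3], [v_4], [v_5], [v_6], [v_7]
  1-simplices (24): (24 of them)
  2-simplices (16): (16 of them)

giving chain groups C_0 ≅ Z^8, C_1 ≅ Z^24, C_2 ≅ Z^16.

Boundary ∂_1: C_1 → C_0 maps an edge to its endpoints' difference, ∂[p,q] = q − p. For instance
  ∂[v_1,v_3] = [v_3] − [v_1].
As a 8×24 matrix over Z this has rank 7, with invariant factors (1,1,1,1,1,1,1).

The boundary map ∂_2: C_2 → C_1 maps a triangle to the signed sum of its edges. For instance
  ∂[v_1,v_2,v_4] = [v_2,v_4] − [v_1,v_4] + [v_1,v_2],
  ∂[v_0,v_4,v_5] = [v_4,v_5] − [v_0,v_5] + [v_0,v_4].
This gives a 24×16 integer matrix of rank 15; reducing to Smith normal form yields diagonal entries (1,1,1,1,1,1,1,1,1,1,1,1,1,1,1).

Reading off H_k = ker ∂_k / im ∂_{k+1}:

  H_0: rank C_0 − rank ∂_1 = 8 − 7 = 1, and the invariant factors of ∂_1 are all 1, so H_0 = Z.
  H_1: rank ker ∂_1 − rank ∂_2 = (24 − 7) − 15 = 2, and the invariant factors of ∂_2 are all 1, so H_1 = Z^2.
  H_2: rank ker ∂_2 − rank ∂_3 = (16 − 15) − 0 = 1, and there is no ∂_3, so H_2 = Z.

(K is a triangulation of the torus T^2.)

Hence the Betti numbers are b_0 = 1, b_1 = 2, b_2 = 1.

b_0 = 1, b_1 = 2, b_2 = 1.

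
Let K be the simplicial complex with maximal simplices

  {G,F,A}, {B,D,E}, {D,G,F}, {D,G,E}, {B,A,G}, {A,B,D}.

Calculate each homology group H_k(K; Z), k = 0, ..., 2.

H_0 ≅ Z,  H_1 ≅ Z,  H_2 = 0.

Order the vertices as A < B < D < E < F < G. Listing each simplex with vertices in this order, K has dimension 2 with simplices:

  0-simplices (6): A, B, D, E, F, G
  1-simplices (12): AB, AD, AF, AG, BD, BE, BG, DE, DF, DG, EG, FG
  2-simplices (6): ABD, ABG, AFG, BDE, DEG, DFG

giving chain groups C_0 ≅ Z^6, C_1 ≅ Z^12, C_2 ≅ Z^6.

The boundary map ∂_1: C_1 → C_0 maps an edge to its endpoints' difference, ∂[p,q] = q − p.
As a 6×12 matrix over Z this has rank 5, with invariant factors (1,1,1,1,1).

∂_2: C_2 → C_1 maps a triangle to the signed sum of its edges. For instance
  ∂BDE = DE − BE + BD,
  ∂ABG = BG − AG + AB.
This gives a 12×6 integer matrix of rank 6; reducing to Smith normal form yields diagonal entries (1,1,1,1,1,1).

Now H_k = ker ∂_k / im ∂_{k+1}, so:

  H_0: rank C_0 − rank ∂_1 = 6 − 5 = 1, and the invariant factors of ∂_1 are all 1, so H_0 ≅ Z.
  H_1: rank ker ∂_1 − rank ∂_2 = (12 − 5) − 6 = 1, and the invariant factors of ∂_2 are all 1, so H_1 ≅ Z.
  H_2: rank ker ∂_2 − rank ∂_3 = (6 − 6) − 0 = 0, and there is no ∂_3, so H_2 ≅ 0.

As a check, the Euler characteristic is 6 − 12 + 6 = 0, which agrees with 1 − 1 + 0 = 0.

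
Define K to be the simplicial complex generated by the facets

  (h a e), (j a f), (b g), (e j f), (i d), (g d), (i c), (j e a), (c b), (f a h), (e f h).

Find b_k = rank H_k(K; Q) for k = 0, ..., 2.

b_0 = 2, b_1 = 1, b_2 = 1.

K has 10 vertices, 14 edges, 6 triangles.
rank ∂_0 = 0, rank ∂_1 = 8 ⇒ b_0 = 10 − 0 − 8 = 2; all invariant factors of ∂_1 are 1 so no torsion. So H_0 = Z^2.
rank ∂_1 = 8, rank ∂_2 = 5 ⇒ b_1 = 14 − 8 − 5 = 1; all invariant factors of ∂_2 are 1 so no torsion. So H_1 = Z.
rank ∂_2 = 5, rank ∂_3 = 0 ⇒ b_2 = 6 − 5 − 0 = 1. So H_2 = Z.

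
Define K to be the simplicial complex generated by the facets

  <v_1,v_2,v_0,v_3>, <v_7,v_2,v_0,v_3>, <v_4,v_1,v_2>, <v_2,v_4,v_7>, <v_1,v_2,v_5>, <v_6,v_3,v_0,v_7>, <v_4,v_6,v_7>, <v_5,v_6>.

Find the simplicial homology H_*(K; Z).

We work with the vertex ordering v_0 < v_1 < v_2 < v_3 < v_4 < v_5 < v_6 < v_7. The simplices of K, each written with vertices in increasing order, are:

  0-simplices (8): [v_0], [v_1], [v_2], [v_3], [v_4], [v_5], [v_6], [v_7]
  1-simplices (19): (19 of them)
  2-simplices (14): (14 of them)
  3-simplices (3): [v_0,v_1,v_2,v_3], [v_0,v_2,v_3,v_7], [v_0,v_3,v_6,v_7]

Hence C_0 ≅ Z^8, C_1 ≅ Z^19, C_2 ≅ Z^14, C_3 ≅ Z^3.

The boundary map ∂_1: C_1 → C_0 sends each edge [p,q] (with p < q) to q − p. For instance
  ∂[v_6,v_7] = [v_7] − [v_6].
The 8×19 boundary matrix has rank 7 and Smith normal form diag(1,1,1,1,1,1,1).

Boundary ∂_2: C_2 → C_1 maps a triangle to the signed sum of its edges. For instance
  ∂[v_2,v_3,v_7] = [v_3,v_7] − [v_2,v_7] + [v_2,v_3],
  ∂[v_0,v_1,v_3] = [v_1,v_3] − [v_0,v_3] + [v_0,v_1].
As a 19×14 matrix over Z this has rank 11, with invariant factors (1,1,1,1,1,1,1,1,1,1,1).

Boundary ∂_3: C_3 → C_2 sends each 3-simplex σ to the alternating sum Σ_i (−1)^i (σ with its i-th vertex removed). For instance
  ∂[v_0,v_2,v_3,v_7] = [v_2,v_3,v_7] − [v_0,v_3,v_7] + [v_0,v_2,v_7] − [v_0,v_2,v_3],
  ∂[v_0,v_3,v_6,v_7] = [v_3,v_6,v_7] − [v_0,v_6,v_7] + [v_0,v_3,v_7] − [v_0,v_3,v_6].
This gives a 14×3 integer matrix of rank 3; reducing to Smith normal form yields diagonal entries (1,1,1).

Computing H_k = (kernel of ∂_k) / (image of ∂_{k+1}):

  H_0: rank C_0 − rank ∂_1 = 8 − 7 = 1, and the invariant factors of ∂_1 are all 1, so H_0 = Z.
  H_1: rank ker ∂_1 − rank ∂_2 = (19 − 7) − 11 = 1, and the invariant factors of ∂_2 are all 1, so H_1 = Z.
  H_2: rank ker ∂_2 − rank ∂_3 = (14 − 11) − 3 = 0, and the invariant factors of ∂_3 are all 1, so H_2 = 0.
  H_3: rank ker ∂_3 − rank ∂_4 = (3 − 3) − 0 = 0, and there is no ∂_4, so H_3 = 0.

H_0 ≅ Z,  H_1 ≅ Z,  H_2 = 0,  H_3 = 0.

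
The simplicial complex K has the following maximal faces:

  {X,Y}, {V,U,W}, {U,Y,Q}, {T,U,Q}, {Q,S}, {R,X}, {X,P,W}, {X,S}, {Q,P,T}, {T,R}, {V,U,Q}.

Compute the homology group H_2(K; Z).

H_2 = 0.

Order the vertices as P < Q < R < S < T < U < V < W < X < Y. Listing each simplex with vertices in this order, K has dimension 2 with simplices:

  0-simplices (10): P, Q, R, S, T, U, V, W, X, Y
  1-simplices (19): PQ, PT, PW, PX, QS, QT, QU, QV, QY, RT, RX, SX, TU, UV, UW, UY, VW, WX, XY
  2-simplices (6): PQT, PWX, QTU, QUV, QUY, UVW

so the chain groups are C_0 ≅ Z^10, C_1 ≅ Z^19, C_2 ≅ Z^6.

Boundary ∂_1: C_1 → C_0 sends each edge [p,q] (with p < q) to q − p.
This gives a 10×19 integer matrix of rank 9; reducing to Smith normal form yields diagonal entries (1,1,1,1,1,1,1,1,1).

The boundary map ∂_2: C_2 → C_1 acts by ∂[p,q,r] = [q,r] − [p,r] + [p,q]. For instance
  ∂UVW = VW − UW + UV,
  ∂PWX = WX − PX + PW.
As a 19×6 matrix over Z this has rank 6, with invariant factors (1,1,1,1,1,1).

Reading off H_k = ker ∂_k / im ∂_{k+1}:

  H_2: rank ker ∂_2 − rank ∂_3 = (6 − 6) − 0 = 0, and there is no ∂_3, so H_2 = 0.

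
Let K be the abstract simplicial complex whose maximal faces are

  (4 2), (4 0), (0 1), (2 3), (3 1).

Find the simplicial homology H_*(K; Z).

Take the total order 0 < 1 < 2 < 3 < 4 on the vertex set. Then K (dimension 1) consists of the simplices:

  0-simplices (5): [0], [1], [2], [3], [4]
  1-simplices (5): [0,1], [0,4], [1,3], [2,3], [2,4]

giving chain groups C_0 ≅ Z^5, C_1 ≅ Z^5.

∂_1: C_1 → C_0 maps an edge to its endpoints' difference, ∂[p,q] = q − p.
As a 5×5 matrix over Z this has rank 4, with invariant factors (1,1,1,1).

From H_k ≅ ker(∂_k) / im(∂_{k+1}) we obtain:

  H_0: rank C_0 − rank ∂_1 = 5 − 4 = 1, and the invariant factors of ∂_1 are all 1, so H_0 = Z.
  H_1: rank ker ∂_1 − rank ∂_2 = (5 − 4) − 0 = 1, and there is no ∂_2, so H_1 = Z.

(K is a triangulation of the circle S^1.)

H_0 = Z,  H_1 = Z.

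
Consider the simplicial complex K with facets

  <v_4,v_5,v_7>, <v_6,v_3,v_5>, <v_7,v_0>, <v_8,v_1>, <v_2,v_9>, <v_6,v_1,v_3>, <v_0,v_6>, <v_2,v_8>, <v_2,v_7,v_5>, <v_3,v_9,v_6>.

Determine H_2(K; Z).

Order the vertices as v_0 < v_1 < v_2 < v_3 < v_4 < v_5 < v_6 < v_7 < v_8 < v_9. Listing each simplex with vertices in this order, K has dimension 2 with simplices:

  0-simplices (10): [v_0], [v_1], [v_2], [v_3], [v_4], [v_5], [v_6], [v_7], [v_8], [v_9]
  1-simplices (17): (17 of them)
  2-simplices (5): [v_1,v_3,v_6], [v_2,v_5,v_7], [v_3,v_5,v_6], [v_3,v_6,v_9], [v_4,v_5,v_7]

giving chain groups C_0 ≅ Z^10, C_1 ≅ Z^17, C_2 ≅ Z^5.

∂_1: C_1 → C_0 sends each edge [p,q] (with p < q) to q − p. For instance
  ∂[v_1,v_3] = [v_3] − [v_1].
This gives a 10×17 integer matrix of rank 9; reducing to Smith normal form yields diagonal entries (1,1,1,1,1,1,1,1,1).

The boundary map ∂_2: C_2 → C_1 acts by ∂[p,q,r] = [q,r] − [p,r] + [p,q]. For instance
  ∂[v_3,v_5,v_6] = [v_5,v_6] − [v_3,v_6] + [v_3,v_5],
  ∂[v_4,v_5,v_7] = [v_5,v_7] − [v_4,v_7] + [v_4,v_5].
The resulting 17×5 matrix has rank 5, and its Smith normal form has invariant factors (1,1,1,1,1).

Now H_k = ker ∂_k / im ∂_{k+1}, so:

  H_2: rank ker ∂_2 − rank ∂_3 = (5 − 5) − 0 = 0, and there is no ∂_3, so H_2 ≅ 0.

H_2 = 0.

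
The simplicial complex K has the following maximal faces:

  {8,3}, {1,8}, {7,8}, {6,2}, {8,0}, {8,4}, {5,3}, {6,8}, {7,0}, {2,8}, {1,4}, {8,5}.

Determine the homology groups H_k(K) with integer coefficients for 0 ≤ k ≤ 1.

Take the total order 0 < 1 < 2 < 3 < 4 < 5 < 6 < 7 < 8 on the vertex set. Then K (dimension 1) consists of the simplices:

  0-simplices (9): [0], [1], [2], [3], [4], [5], [6], [7], [8]
  1-simplices (12): [0,7], [0,8], [1,4], [1,8], [2,6], [2,8], [3,5], [3,8], [4,8], [5,8], [6,8], [7,8]

giving chain groups C_0 ≅ Z^9, C_1 ≅ Z^12.

The boundary map ∂_1: C_1 → C_0 is given by ∂[p,q] = [q] − [p].
This gives a 9×12 integer matrix of rank 8; reducing to Smith normal form yields diagonal entries (1,1,1,1,1,1,1,1).

Reading off H_k = ker ∂_k / im ∂_{k+1}:

  H_0: rank C_0 − rank ∂_1 = 9 − 8 = 1, and the invariant factors of ∂_1 are all 1, so H_0 = Z.
  H_1: rank ker ∂_1 − rank ∂_2 = (12 − 8) − 0 = 4, and there is no ∂_2, so H_1 = Z^4.

H_0 ≅ Z,  H_1 ≅ Z^4.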